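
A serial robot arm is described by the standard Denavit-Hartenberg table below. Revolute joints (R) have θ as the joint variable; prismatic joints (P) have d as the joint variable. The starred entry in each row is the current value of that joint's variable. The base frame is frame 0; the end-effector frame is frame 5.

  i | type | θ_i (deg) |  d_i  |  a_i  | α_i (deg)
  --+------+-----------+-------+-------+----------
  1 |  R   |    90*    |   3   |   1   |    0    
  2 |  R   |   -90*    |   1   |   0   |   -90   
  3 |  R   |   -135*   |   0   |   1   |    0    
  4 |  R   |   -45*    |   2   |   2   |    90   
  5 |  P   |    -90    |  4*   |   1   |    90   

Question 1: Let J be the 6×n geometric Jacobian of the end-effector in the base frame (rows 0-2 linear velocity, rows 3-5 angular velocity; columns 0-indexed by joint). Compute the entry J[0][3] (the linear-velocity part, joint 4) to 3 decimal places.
axis z_3 = (0.0000,1.0000,0.0000); lever o_n−o_3 = (-2.0000,1.0000,-4.0000)
cross product → J_v[:, 3] = (-4.0000,-0.0000,2.0000)
J_ω[:, 3] = z_3
entry J[0][3] = -4.0000

-4.000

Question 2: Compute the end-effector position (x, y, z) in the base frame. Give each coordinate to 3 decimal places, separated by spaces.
-2.707 2.000 0.707

after link 1: o_1 = (0.0000, 1.0000, 3.0000)
after link 2: o_2 = (0.0000, 1.0000, 4.0000)
after link 3: o_3 = (-0.7071, 1.0000, 4.7071)
after link 4: o_4 = (-2.7071, 3.0000, 4.7071)
after link 5: o_5 = (-2.7071, 2.0000, 0.7071)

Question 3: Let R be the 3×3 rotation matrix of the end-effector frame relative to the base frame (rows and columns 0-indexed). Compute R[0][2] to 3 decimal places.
End-effector z-axis (col 2 of R) = (1.0000,-0.0000,-0.0000)
R[0][2] = 1.0000

1.000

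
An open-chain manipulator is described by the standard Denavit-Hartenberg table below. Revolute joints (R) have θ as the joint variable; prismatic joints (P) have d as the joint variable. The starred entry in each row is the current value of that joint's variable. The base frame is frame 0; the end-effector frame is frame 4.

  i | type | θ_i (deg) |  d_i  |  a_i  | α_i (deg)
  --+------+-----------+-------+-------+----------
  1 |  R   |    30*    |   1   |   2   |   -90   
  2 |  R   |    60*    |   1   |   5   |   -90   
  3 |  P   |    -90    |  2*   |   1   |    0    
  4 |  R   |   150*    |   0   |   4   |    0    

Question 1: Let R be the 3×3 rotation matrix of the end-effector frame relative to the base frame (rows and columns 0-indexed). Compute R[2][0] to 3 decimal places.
-0.433

End-effector x-axis (col 0 of R) = (0.6495,-0.6250,-0.4330)
R[2][0] = -0.4330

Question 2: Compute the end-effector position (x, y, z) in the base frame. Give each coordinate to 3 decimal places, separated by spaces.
3.995 0.616 -6.062

after link 1: o_1 = (1.7321, 1.0000, 1.0000)
after link 2: o_2 = (3.3971, 3.1160, -3.3301)
after link 3: o_3 = (1.3971, 3.1160, -4.3301)
after link 4: o_4 = (3.9952, 0.6160, -6.0622)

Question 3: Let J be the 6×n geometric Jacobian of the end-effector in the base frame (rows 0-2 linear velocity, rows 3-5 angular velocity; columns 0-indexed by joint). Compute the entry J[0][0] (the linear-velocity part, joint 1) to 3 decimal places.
axis z_0 = ẑ; lever o_n−o_0 = (3.9952,0.6160,-6.0622)
cross product → J_v[:, 0] = (-0.6160,3.9952,0.0000)
J_ω[:, 0] = z_0
entry J[0][0] = -0.6160

-0.616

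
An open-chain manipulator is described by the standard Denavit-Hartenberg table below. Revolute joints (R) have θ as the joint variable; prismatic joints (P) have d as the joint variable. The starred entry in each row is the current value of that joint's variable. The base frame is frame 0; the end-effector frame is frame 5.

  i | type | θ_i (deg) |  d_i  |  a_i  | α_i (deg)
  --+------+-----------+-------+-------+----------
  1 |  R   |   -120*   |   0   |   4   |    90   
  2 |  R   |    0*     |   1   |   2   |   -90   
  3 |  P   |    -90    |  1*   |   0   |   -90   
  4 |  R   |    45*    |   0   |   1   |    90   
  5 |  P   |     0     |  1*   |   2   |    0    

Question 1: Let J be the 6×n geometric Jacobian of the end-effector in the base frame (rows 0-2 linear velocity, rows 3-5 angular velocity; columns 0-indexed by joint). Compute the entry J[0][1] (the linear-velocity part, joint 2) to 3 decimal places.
-0.207

axis z_1 = (-0.8660,0.5000,0.0000); lever o_n−o_1 = (-4.3155,0.1822,-0.4142)
cross product → J_v[:, 1] = (-0.2071,-0.3587,2.0000)
J_ω[:, 1] = z_1
entry J[0][1] = -0.2071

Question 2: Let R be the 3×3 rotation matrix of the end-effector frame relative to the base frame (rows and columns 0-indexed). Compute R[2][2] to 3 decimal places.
End-effector z-axis (col 2 of R) = (-0.6124,0.3536,0.7071)
R[2][2] = 0.7071

0.707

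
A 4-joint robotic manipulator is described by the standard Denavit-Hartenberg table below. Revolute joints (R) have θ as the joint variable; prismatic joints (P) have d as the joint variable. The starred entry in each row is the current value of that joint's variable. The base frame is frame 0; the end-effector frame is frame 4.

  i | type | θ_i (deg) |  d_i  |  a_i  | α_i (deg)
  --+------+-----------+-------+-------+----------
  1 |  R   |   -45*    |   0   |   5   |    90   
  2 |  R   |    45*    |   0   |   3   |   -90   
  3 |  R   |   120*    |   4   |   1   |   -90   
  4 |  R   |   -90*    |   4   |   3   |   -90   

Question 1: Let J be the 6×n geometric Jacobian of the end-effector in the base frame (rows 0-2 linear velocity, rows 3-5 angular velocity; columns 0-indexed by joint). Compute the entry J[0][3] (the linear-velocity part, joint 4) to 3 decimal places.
axis z_3 = (-0.7866,0.0795,-0.6124); lever o_n−o_3 = (-4.6463,1.8178,-0.3282)
cross product → J_v[:, 3] = (1.0871,2.5871,-1.0607)
J_ω[:, 3] = z_3
entry J[0][3] = 1.0871

1.087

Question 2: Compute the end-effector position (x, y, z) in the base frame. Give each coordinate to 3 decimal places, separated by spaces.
after link 1: o_1 = (3.5355, -3.5355, 0.0000)
after link 2: o_2 = (5.0355, -5.0355, 2.1213)
after link 3: o_3 = (3.3979, -2.1732, 4.5962)
after link 4: o_4 = (-1.2484, -0.3553, 4.2680)

-1.248 -0.355 4.268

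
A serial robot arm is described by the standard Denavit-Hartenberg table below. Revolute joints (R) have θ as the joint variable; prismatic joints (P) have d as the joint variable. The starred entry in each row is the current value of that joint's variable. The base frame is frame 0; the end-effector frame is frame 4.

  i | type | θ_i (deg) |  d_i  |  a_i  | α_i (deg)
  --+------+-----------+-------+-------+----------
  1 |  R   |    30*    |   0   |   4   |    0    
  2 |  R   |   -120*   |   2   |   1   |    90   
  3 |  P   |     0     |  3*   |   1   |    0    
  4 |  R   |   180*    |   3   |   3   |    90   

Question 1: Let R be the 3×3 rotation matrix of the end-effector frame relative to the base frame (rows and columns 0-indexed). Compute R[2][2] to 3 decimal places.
End-effector z-axis (col 2 of R) = (0.0000,-0.0000,1.0000)
R[2][2] = 1.0000

1.000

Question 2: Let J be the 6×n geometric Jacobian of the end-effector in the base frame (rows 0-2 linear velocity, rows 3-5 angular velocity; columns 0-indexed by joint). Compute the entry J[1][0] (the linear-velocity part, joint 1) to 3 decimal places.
axis z_0 = ẑ; lever o_n−o_0 = (-2.5359,3.0000,2.0000)
cross product → J_v[:, 0] = (-3.0000,-2.5359,0.0000)
J_ω[:, 0] = z_0
entry J[1][0] = -2.5359

-2.536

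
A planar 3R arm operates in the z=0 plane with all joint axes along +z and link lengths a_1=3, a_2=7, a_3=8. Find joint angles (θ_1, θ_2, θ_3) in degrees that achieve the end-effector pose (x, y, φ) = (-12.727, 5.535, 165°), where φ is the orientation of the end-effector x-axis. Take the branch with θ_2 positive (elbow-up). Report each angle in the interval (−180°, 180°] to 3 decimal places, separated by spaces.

50.562 120.003 -5.565

wrist centre = target − a_3·(cos φ, sin φ) = (-4.9996, 3.4644)
cos θ_2 = (36.9983−3²−7²)/(2·3·7) = -0.5000; θ_2 = 120.0026° (elbow-up)
β = atan2(3.4644,-4.9996) = 145.2801°; ψ = atan2(6.0620,-0.5003) = 94.7177°
θ_1 = β − ψ = 50.5624°
θ_3 = φ − θ_1 − θ_2 = -5.5650° (wrapped to (-180°,180°])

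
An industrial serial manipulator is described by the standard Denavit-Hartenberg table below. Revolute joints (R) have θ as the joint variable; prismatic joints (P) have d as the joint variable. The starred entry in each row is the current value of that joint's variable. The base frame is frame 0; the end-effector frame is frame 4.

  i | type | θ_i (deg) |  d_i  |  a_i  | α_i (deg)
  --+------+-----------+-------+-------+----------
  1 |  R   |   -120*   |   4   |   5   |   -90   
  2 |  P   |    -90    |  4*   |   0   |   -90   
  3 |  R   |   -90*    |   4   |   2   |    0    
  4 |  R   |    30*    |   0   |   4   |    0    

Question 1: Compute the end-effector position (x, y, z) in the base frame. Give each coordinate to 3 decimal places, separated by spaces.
after link 1: o_1 = (-2.5000, -4.3301, 4.0000)
after link 2: o_2 = (0.9641, -6.3301, 4.0000)
after link 3: o_3 = (0.6962, -10.7942, 4.0000)
after link 4: o_4 = (3.6962, -12.5263, 6.0000)

3.696 -12.526 6.000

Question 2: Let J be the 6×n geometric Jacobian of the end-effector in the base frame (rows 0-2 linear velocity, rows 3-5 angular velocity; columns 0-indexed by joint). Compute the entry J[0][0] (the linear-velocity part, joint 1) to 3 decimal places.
12.526

axis z_0 = ẑ; lever o_n−o_0 = (3.6962,-12.5263,6.0000)
cross product → J_v[:, 0] = (12.5263,3.6962,-0.0000)
J_ω[:, 0] = z_0
entry J[0][0] = 12.5263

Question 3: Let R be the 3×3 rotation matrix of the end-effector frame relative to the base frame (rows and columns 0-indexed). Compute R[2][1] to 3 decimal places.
End-effector y-axis (col 1 of R) = (-0.4330,0.2500,0.8660)
R[2][1] = 0.8660

0.866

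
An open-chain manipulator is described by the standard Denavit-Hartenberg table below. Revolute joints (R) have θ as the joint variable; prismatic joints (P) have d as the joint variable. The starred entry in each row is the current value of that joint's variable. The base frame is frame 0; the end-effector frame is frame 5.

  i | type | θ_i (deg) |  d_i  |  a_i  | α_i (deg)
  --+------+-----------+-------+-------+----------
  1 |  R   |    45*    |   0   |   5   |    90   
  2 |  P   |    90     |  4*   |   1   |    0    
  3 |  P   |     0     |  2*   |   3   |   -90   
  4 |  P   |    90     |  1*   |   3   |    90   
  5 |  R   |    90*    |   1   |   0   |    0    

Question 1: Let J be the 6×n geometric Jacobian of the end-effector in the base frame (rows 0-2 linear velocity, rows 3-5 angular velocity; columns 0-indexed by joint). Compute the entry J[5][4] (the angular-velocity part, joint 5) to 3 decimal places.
axis z_4 = (0.0000,0.0000,1.0000); lever o_n−o_4 = (0.0000,0.0000,1.0000)
cross product → J_v[:, 4] = (0.0000,0.0000,0.0000)
J_ω[:, 4] = z_4
entry J[5][4] = 1.0000

1.000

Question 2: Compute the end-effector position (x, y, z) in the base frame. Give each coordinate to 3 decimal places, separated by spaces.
after link 1: o_1 = (3.5355, 3.5355, 0.0000)
after link 2: o_2 = (6.3640, 0.7071, 1.0000)
after link 3: o_3 = (7.7782, -0.7071, 4.0000)
after link 4: o_4 = (4.9497, 0.7071, 4.0000)
after link 5: o_5 = (4.9497, 0.7071, 5.0000)

4.950 0.707 5.000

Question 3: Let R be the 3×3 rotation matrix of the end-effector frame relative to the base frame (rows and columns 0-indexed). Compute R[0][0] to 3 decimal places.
End-effector x-axis (col 0 of R) = (-0.7071,-0.7071,-0.0000)
R[0][0] = -0.7071

-0.707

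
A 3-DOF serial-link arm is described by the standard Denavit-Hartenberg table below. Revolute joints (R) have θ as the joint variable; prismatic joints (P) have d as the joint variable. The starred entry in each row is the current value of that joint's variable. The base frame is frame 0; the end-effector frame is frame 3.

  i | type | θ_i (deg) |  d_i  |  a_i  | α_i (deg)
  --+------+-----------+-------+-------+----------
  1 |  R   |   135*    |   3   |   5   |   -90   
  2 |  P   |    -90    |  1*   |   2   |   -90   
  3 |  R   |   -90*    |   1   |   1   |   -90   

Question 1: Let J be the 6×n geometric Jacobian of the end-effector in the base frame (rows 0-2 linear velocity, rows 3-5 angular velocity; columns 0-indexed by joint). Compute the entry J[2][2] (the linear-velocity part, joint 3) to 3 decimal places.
axis z_2 = (-0.7071,0.7071,-0.0000); lever o_n−o_2 = (-1.4142,0.0000,0.0000)
cross product → J_v[:, 2] = (0.0000,0.0000,1.0000)
J_ω[:, 2] = z_2
entry J[2][2] = 1.0000

1.000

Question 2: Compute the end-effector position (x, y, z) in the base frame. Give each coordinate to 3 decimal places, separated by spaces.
after link 1: o_1 = (-3.5355, 3.5355, 3.0000)
after link 2: o_2 = (-4.2426, 2.8284, 5.0000)
after link 3: o_3 = (-5.6569, 2.8284, 5.0000)

-5.657 2.828 5.000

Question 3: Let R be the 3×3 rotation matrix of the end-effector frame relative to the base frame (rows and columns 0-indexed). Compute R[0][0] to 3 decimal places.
-0.707

End-effector x-axis (col 0 of R) = (-0.7071,-0.7071,0.0000)
R[0][0] = -0.7071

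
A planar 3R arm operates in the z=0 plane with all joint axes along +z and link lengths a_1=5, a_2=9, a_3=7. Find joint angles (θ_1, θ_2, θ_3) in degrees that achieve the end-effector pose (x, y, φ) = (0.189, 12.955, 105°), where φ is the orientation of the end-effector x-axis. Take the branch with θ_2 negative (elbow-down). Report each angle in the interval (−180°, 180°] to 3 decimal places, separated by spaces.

wrist centre = target − a_3·(cos φ, sin φ) = (2.0007, 6.1935)
cos θ_2 = (42.3626−5²−9²)/(2·5·9) = -0.7071; θ_2 = -134.9980° (elbow-down)
β = atan2(6.1935,2.0007) = 72.0976°; ψ = atan2(-6.3642,-1.3637) = -102.0946°
θ_1 = β − ψ = 174.1923°
θ_3 = φ − θ_1 − θ_2 = 65.8057° (wrapped to (-180°,180°])

174.192 -134.998 65.806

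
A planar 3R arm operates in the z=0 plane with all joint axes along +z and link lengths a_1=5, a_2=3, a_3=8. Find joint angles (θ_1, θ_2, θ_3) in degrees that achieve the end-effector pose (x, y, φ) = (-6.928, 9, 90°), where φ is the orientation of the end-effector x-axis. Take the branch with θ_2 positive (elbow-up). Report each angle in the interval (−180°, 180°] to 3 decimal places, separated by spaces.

149.998 60.006 -120.004

wrist centre = target − a_3·(cos φ, sin φ) = (-6.9280, 1.0000)
cos θ_2 = (48.9972−5²−3²)/(2·5·3) = 0.4999; θ_2 = 60.0062° (elbow-up)
β = atan2(1.0000,-6.9280) = 171.7866°; ψ = atan2(2.5982,6.4997) = 21.7889°
θ_1 = β − ψ = 149.9977°
θ_3 = φ − θ_1 − θ_2 = -120.0039° (wrapped to (-180°,180°])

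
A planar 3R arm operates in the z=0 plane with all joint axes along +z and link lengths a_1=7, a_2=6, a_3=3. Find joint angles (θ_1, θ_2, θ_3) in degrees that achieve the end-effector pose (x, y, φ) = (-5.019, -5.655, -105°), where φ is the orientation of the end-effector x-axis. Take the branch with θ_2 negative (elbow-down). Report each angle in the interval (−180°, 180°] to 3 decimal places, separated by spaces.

-90.000 -135.002 120.002

wrist centre = target − a_3·(cos φ, sin φ) = (-4.2425, -2.7572)
cos θ_2 = (25.6014−7²−6²)/(2·7·6) = -0.7071; θ_2 = -135.0015° (elbow-down)
β = atan2(-2.7572,-4.2425) = -146.9802°; ψ = atan2(-4.2425,2.7572) = -56.9799°
θ_1 = β − ψ = -90.0003°
θ_3 = φ − θ_1 − θ_2 = 120.0018° (wrapped to (-180°,180°])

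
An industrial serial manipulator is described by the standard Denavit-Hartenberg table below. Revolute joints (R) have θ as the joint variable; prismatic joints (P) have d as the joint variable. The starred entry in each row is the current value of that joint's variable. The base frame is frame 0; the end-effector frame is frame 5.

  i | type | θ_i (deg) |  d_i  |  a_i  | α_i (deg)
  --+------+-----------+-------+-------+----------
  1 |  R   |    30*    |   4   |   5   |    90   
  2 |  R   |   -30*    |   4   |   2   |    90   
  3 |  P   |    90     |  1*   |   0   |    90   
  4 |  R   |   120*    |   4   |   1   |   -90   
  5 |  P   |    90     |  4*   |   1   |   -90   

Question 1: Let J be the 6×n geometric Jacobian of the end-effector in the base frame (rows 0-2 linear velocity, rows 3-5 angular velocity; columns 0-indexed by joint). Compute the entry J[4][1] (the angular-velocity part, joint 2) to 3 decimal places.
axis z_1 = (0.5000,-0.8660,0.0000); lever o_n−o_1 = (3.8260,2.1675,-2.3840)
cross product → J_v[:, 1] = (2.0646,1.1920,4.3971)
J_ω[:, 1] = z_1
entry J[4][1] = -0.8660

-0.866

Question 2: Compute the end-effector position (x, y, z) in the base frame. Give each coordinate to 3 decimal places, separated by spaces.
8.156 4.667 1.616

after link 1: o_1 = (4.3301, 2.5000, 4.0000)
after link 2: o_2 = (7.8301, -0.0981, 3.0000)
after link 3: o_3 = (7.3971, -0.3481, 2.1340)
after link 4: o_4 = (9.7721, 1.6005, -0.6160)
after link 5: o_5 = (8.1561, 4.6675, 1.6160)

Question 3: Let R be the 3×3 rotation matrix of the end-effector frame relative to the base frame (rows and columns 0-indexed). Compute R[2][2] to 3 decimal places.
0.750

End-effector z-axis (col 2 of R) = (0.6250,-0.2165,0.7500)
R[2][2] = 0.7500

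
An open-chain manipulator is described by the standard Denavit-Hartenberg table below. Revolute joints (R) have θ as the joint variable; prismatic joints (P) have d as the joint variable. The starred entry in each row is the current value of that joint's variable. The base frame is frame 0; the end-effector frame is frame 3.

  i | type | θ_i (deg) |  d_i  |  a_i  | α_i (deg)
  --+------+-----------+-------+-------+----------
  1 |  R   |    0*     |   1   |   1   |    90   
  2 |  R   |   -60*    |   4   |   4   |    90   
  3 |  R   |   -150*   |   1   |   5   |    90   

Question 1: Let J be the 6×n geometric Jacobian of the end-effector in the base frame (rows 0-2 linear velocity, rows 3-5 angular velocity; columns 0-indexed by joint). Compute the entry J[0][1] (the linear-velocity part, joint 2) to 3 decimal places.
axis z_1 = (0.0000,-1.0000,0.0000); lever o_n−o_1 = (-1.0311,-1.5000,-0.2141)
cross product → J_v[:, 1] = (0.2141,-0.0000,-1.0311)
J_ω[:, 1] = z_1
entry J[0][1] = 0.2141

0.214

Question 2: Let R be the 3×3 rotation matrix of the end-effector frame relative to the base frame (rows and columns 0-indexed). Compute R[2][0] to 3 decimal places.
End-effector x-axis (col 0 of R) = (-0.4330,0.5000,0.7500)
R[2][0] = 0.7500

0.750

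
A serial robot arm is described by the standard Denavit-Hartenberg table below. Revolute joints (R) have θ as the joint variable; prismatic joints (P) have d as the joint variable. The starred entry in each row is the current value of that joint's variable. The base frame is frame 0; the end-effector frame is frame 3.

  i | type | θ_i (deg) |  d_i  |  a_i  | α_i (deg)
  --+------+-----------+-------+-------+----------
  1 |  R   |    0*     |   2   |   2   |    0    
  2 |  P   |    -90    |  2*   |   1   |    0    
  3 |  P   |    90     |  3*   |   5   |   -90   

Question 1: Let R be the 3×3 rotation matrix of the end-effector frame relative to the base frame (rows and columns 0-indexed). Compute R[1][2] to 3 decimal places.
End-effector z-axis (col 2 of R) = (0.0000,1.0000,0.0000)
R[1][2] = 1.0000

1.000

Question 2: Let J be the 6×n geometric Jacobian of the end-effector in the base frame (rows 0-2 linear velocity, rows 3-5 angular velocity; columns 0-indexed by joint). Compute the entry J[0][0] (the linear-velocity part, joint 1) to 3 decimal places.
axis z_0 = ẑ; lever o_n−o_0 = (7.0000,-1.0000,7.0000)
cross product → J_v[:, 0] = (1.0000,7.0000,-0.0000)
J_ω[:, 0] = z_0
entry J[0][0] = 1.0000

1.000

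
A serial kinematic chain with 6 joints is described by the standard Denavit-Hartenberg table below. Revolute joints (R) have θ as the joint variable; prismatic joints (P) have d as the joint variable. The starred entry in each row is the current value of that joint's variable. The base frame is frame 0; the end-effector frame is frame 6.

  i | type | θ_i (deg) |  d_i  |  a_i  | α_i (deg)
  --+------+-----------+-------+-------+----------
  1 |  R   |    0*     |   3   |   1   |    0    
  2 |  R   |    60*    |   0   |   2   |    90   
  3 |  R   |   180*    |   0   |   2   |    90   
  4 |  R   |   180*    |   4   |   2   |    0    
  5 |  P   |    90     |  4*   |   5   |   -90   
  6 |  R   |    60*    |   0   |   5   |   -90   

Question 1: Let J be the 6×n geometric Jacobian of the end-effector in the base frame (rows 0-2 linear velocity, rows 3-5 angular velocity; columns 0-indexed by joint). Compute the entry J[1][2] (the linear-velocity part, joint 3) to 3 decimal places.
axis z_2 = (0.8660,-0.5000,0.0000); lever o_n−o_2 = (-6.4952,3.7500,3.6699)
cross product → J_v[:, 2] = (-1.8349,-3.1782,0.0000)
J_ω[:, 2] = z_2
entry J[1][2] = -3.1782

-3.178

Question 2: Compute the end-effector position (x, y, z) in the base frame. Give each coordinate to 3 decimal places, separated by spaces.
after link 1: o_1 = (1.0000, 0.0000, 3.0000)
after link 2: o_2 = (2.0000, 1.7321, 3.0000)
after link 3: o_3 = (1.0000, 0.0000, 3.0000)
after link 4: o_4 = (2.0000, 1.7321, 7.0000)
after link 5: o_5 = (-2.3301, 4.2321, 11.0000)
after link 6: o_6 = (-4.4952, 5.4821, 6.6699)

-4.495 5.482 6.670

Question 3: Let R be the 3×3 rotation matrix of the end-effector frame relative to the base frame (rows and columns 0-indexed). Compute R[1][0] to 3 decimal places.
0.250

End-effector x-axis (col 0 of R) = (-0.4330,0.2500,-0.8660)
R[1][0] = 0.2500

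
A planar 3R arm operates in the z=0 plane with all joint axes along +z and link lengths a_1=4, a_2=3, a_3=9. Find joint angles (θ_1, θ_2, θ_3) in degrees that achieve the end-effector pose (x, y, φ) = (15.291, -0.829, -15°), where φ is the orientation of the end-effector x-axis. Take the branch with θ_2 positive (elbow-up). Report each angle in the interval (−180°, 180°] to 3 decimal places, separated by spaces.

wrist centre = target − a_3·(cos φ, sin φ) = (6.5977, 1.5004)
cos θ_2 = (45.7803−4²−3²)/(2·4·3) = 0.8658; θ_2 = 30.0204° (elbow-up)
β = atan2(1.5004,6.5977) = 12.8117°; ψ = atan2(1.5009,6.5975) = 12.8165°
θ_1 = β − ψ = -0.0048°
θ_3 = φ − θ_1 − θ_2 = -45.0156° (wrapped to (-180°,180°])

-0.005 30.020 -45.016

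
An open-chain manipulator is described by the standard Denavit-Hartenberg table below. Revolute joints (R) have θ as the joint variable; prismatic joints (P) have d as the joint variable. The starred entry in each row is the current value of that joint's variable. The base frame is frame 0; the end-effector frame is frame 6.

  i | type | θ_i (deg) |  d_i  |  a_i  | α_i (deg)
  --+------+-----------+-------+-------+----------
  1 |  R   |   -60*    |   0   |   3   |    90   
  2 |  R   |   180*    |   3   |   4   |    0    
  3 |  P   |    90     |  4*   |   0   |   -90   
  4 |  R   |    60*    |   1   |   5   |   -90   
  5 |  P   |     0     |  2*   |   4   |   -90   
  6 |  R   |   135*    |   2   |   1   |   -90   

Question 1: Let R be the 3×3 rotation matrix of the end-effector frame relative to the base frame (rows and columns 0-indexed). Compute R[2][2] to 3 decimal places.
End-effector z-axis (col 2 of R) = (-0.2241,-0.1294,0.9659)
R[2][2] = 0.9659

0.966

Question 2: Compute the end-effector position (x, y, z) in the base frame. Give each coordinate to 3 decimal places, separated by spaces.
-0.283 2.146 -3.027

after link 1: o_1 = (1.5000, -2.5981, 0.0000)
after link 2: o_2 = (-3.0981, -0.6340, 0.0000)
after link 3: o_3 = (-6.5622, -2.6340, 0.0000)
after link 4: o_4 = (-2.3122, -1.3349, -2.5000)
after link 5: o_5 = (1.5538, 0.8971, -2.7679)
after link 6: o_6 = (-0.2827, 2.1462, -3.0268)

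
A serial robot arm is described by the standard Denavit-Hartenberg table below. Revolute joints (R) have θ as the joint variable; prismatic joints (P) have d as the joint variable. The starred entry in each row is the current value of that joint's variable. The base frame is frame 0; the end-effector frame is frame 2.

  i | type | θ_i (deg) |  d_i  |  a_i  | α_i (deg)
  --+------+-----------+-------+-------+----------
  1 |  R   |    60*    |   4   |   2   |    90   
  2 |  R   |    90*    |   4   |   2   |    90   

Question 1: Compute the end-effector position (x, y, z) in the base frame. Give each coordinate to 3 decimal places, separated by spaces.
after link 1: o_1 = (1.0000, 1.7321, 4.0000)
after link 2: o_2 = (4.4641, -0.2679, 6.0000)

4.464 -0.268 6.000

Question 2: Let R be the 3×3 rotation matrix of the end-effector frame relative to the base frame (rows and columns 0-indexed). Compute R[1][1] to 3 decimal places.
End-effector y-axis (col 1 of R) = (0.8660,-0.5000,0.0000)
R[1][1] = -0.5000

-0.500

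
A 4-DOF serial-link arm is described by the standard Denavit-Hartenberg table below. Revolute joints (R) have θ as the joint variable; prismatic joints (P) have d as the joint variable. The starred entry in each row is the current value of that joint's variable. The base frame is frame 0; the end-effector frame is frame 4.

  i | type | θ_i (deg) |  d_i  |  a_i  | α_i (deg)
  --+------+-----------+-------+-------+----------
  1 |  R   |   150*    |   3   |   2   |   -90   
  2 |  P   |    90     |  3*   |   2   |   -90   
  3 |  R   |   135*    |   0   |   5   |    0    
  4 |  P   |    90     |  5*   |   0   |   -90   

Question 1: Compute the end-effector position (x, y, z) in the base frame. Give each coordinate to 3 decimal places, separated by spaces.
2.866 -1.036 4.536

after link 1: o_1 = (-1.7321, 1.0000, 3.0000)
after link 2: o_2 = (-3.2321, -1.5981, 1.0000)
after link 3: o_3 = (-1.4643, 1.4638, 4.5355)
after link 4: o_4 = (2.8658, -1.0362, 4.5355)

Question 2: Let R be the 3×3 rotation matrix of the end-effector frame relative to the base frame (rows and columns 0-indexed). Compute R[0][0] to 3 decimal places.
-0.354

End-effector x-axis (col 0 of R) = (-0.3536,-0.6124,0.7071)
R[0][0] = -0.3536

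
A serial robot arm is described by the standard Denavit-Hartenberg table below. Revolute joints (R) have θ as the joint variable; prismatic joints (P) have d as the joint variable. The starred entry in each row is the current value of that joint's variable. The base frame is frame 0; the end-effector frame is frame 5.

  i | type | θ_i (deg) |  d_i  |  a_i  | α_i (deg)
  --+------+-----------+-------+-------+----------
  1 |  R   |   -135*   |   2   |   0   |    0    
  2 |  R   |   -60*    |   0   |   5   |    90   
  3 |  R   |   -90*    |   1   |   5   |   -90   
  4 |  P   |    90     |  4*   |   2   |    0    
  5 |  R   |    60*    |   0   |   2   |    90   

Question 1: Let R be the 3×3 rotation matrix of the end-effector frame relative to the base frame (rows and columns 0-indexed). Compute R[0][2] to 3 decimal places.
End-effector z-axis (col 2 of R) = (-0.2241,-0.8365,-0.5000)
R[0][2] = -0.2241

-0.224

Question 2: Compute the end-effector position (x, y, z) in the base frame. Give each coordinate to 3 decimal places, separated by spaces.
-9.211 0.398 -1.268

after link 1: o_1 = (0.0000, 0.0000, 2.0000)
after link 2: o_2 = (-4.8296, 1.2941, 2.0000)
after link 3: o_3 = (-4.5708, 2.2600, -3.0000)
after link 4: o_4 = (-8.9522, 1.3634, -3.0000)
after link 5: o_5 = (-9.2110, 0.3975, -1.2679)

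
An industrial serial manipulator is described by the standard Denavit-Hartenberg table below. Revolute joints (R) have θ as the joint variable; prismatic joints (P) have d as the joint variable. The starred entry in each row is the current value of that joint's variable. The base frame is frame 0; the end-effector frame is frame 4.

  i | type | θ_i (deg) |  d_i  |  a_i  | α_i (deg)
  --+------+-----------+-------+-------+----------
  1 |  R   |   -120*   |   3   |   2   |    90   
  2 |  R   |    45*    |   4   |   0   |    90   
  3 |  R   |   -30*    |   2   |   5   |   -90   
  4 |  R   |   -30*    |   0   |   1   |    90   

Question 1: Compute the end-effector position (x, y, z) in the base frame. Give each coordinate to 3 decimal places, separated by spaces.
-4.604 -5.840 4.824

after link 1: o_1 = (-1.0000, -1.7321, 3.0000)
after link 2: o_2 = (-4.4641, 0.2679, 3.0000)
after link 3: o_3 = (-4.5371, -4.8584, 4.6476)
after link 4: o_4 = (-4.6040, -5.8404, 4.8244)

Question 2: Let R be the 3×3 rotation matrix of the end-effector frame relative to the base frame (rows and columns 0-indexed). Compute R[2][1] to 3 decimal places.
End-effector y-axis (col 1 of R) = (-0.9268,0.1268,0.3536)
R[2][1] = 0.3536

0.354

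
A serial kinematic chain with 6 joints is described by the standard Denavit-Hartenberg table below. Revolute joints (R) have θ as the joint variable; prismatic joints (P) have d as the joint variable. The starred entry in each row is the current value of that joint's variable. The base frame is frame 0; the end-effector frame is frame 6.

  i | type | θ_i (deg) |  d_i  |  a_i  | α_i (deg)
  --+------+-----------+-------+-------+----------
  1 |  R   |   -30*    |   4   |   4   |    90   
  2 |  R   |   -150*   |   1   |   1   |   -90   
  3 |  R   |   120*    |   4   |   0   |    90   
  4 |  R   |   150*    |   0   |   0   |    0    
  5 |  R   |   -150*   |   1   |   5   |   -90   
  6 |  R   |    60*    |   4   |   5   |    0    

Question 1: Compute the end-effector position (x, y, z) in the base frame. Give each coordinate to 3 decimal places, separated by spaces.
after link 1: o_1 = (3.4641, -2.0000, 4.0000)
after link 2: o_2 = (2.2141, -2.4330, 3.5000)
after link 3: o_3 = (3.9462, -3.4330, 0.0359)
after link 4: o_4 = (3.9462, -3.4330, 0.0359)
after link 5: o_5 = (7.5867, 0.0425, 0.8529)
after link 6: o_6 = (13.0687, -3.1226, -0.1112)

13.069 -3.123 -0.111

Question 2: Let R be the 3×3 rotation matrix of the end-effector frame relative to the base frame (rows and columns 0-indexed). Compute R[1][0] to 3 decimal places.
End-effector x-axis (col 0 of R) = (0.7500,-0.4330,0.5000)
R[1][0] = -0.4330

-0.433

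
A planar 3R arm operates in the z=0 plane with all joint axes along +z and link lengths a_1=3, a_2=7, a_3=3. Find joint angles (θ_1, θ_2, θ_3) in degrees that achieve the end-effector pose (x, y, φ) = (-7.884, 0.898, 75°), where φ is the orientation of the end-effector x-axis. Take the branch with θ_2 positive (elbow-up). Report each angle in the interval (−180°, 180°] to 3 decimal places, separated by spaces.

wrist centre = target − a_3·(cos φ, sin φ) = (-8.6605, -1.9998)
cos θ_2 = (79.0026−3²−7²)/(2·3·7) = 0.5001; θ_2 = 59.9959° (elbow-up)
β = atan2(-1.9998,-8.6605) = -166.9978°; ψ = atan2(6.0619,6.5004) = 43.0008°
θ_1 = β − ψ = -209.9986°
θ_3 = φ − θ_1 − θ_2 = -134.9973° (wrapped to (-180°,180°])

150.001 59.996 -134.997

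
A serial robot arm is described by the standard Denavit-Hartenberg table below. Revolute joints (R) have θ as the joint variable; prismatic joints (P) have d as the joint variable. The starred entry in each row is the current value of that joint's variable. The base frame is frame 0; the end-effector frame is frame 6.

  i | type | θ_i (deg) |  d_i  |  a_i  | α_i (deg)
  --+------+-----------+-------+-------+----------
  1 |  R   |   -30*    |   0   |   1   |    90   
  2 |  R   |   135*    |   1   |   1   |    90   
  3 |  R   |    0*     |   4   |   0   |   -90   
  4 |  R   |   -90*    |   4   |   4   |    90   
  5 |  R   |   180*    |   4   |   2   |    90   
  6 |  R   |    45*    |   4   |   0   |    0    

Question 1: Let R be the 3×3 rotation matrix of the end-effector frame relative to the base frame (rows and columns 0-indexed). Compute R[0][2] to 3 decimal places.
End-effector z-axis (col 2 of R) = (-0.5000,-0.8660,0.0000)
R[0][2] = -0.5000

-0.500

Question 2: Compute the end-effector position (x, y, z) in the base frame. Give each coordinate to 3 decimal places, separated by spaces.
after link 1: o_1 = (0.8660, -0.5000, 0.0000)
after link 2: o_2 = (-0.2463, -1.0125, 0.7071)
after link 3: o_3 = (2.2031, -2.4267, 3.5355)
after link 4: o_4 = (2.6526, -7.3050, 6.3640)
after link 5: o_5 = (3.8774, -8.0121, 2.1213)
after link 6: o_6 = (1.8774, -11.4762, 2.1213)

1.877 -11.476 2.121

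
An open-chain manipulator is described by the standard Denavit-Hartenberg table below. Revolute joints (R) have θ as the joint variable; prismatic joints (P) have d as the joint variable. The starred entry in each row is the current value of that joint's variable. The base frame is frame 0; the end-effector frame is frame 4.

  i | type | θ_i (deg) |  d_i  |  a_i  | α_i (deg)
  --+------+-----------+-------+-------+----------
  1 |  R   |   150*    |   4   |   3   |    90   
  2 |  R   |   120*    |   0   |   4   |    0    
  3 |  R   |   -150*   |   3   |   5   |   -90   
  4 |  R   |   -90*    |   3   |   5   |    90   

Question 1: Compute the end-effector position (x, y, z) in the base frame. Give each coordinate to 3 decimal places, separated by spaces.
-1.915 10.343 7.562

after link 1: o_1 = (-2.5981, 1.5000, 4.0000)
after link 2: o_2 = (-0.8660, 0.5000, 7.4641)
after link 3: o_3 = (-3.1160, 5.2631, 4.9641)
after link 4: o_4 = (-1.9151, 10.3433, 7.5622)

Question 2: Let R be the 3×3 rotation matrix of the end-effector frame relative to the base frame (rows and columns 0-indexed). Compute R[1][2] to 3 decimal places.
-0.433

End-effector z-axis (col 2 of R) = (0.7500,-0.4330,0.5000)
R[1][2] = -0.4330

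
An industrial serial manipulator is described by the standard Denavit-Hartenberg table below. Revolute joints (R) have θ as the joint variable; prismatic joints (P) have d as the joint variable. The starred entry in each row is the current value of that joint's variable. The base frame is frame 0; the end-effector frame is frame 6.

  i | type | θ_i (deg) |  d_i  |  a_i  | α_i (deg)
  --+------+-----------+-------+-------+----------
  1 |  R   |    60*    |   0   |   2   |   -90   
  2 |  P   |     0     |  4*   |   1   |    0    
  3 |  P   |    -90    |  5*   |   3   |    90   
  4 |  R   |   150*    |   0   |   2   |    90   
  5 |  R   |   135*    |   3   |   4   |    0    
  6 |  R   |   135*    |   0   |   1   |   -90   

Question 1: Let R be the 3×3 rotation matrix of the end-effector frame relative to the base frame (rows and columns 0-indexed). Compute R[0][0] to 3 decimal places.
0.500

End-effector x-axis (col 0 of R) = (0.5000,0.8660,0.0000)
R[0][0] = 0.5000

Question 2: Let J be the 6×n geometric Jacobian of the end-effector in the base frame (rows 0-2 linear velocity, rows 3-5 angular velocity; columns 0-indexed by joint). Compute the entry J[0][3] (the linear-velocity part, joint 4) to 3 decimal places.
axis z_3 = (-0.5000,-0.8660,0.0000); lever o_n−o_3 = (-2.8055,-0.4915,2.2174)
cross product → J_v[:, 3] = (-1.9204,1.1087,-2.1839)
J_ω[:, 3] = z_3
entry J[0][3] = -1.9204

-1.920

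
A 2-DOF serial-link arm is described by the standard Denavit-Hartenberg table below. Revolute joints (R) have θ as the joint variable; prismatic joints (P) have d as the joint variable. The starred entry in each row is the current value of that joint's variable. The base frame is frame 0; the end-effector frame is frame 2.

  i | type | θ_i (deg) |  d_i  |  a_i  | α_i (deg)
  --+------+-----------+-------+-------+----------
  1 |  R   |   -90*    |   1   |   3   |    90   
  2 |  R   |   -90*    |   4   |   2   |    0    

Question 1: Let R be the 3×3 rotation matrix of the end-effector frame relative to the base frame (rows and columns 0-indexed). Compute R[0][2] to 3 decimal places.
-1.000

End-effector z-axis (col 2 of R) = (-1.0000,-0.0000,0.0000)
R[0][2] = -1.0000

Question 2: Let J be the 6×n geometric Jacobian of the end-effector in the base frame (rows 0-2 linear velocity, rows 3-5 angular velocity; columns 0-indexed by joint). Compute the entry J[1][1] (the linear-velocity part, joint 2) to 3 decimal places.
-2.000

axis z_1 = (-1.0000,-0.0000,0.0000); lever o_n−o_1 = (-4.0000,-0.0000,-2.0000)
cross product → J_v[:, 1] = (0.0000,-2.0000,0.0000)
J_ω[:, 1] = z_1
entry J[1][1] = -2.0000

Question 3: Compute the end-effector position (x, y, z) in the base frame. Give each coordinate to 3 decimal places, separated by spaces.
after link 1: o_1 = (0.0000, -3.0000, 1.0000)
after link 2: o_2 = (-4.0000, -3.0000, -1.0000)

-4.000 -3.000 -1.000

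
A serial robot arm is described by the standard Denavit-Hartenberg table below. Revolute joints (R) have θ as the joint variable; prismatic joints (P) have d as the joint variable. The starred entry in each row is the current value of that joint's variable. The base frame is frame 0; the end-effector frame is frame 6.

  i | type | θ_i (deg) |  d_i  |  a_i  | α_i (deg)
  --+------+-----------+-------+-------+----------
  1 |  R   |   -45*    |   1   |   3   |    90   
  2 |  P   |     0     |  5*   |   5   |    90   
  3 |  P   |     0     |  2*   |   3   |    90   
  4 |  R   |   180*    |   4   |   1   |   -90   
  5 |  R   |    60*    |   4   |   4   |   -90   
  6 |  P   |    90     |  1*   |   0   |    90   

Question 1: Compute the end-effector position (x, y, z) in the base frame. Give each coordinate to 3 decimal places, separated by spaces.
after link 1: o_1 = (2.1213, -2.1213, 1.0000)
after link 2: o_2 = (2.1213, -9.1924, 1.0000)
after link 3: o_3 = (4.2426, -11.3137, -1.0000)
after link 4: o_4 = (6.3640, -7.7782, -1.0000)
after link 5: o_5 = (2.5003, -8.8135, 3.0000)
after link 6: o_6 = (2.7591, -9.7794, 3.0000)

2.759 -9.779 3.000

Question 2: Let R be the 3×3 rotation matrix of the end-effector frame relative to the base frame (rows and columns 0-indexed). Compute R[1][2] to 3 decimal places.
End-effector z-axis (col 2 of R) = (-0.9659,-0.2588,0.0000)
R[1][2] = -0.2588

-0.259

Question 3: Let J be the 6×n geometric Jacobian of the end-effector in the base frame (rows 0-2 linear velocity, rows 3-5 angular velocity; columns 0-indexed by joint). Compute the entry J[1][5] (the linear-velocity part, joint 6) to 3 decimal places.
-0.966

prismatic axis z_5 = (0.2588,-0.9659,0.0000)
J_v[:, 5] = z_5; J_ω[:, 5] = (0,0,0)
entry J[1][5] = -0.9659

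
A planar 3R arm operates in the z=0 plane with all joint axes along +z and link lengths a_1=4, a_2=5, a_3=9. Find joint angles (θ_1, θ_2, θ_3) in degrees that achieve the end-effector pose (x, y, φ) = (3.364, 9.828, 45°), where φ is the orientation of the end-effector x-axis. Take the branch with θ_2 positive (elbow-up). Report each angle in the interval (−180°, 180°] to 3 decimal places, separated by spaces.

wrist centre = target − a_3·(cos φ, sin φ) = (-3.0000, 3.4640)
cos θ_2 = (20.9993−4²−5²)/(2·4·5) = -0.5000; θ_2 = 120.0011° (elbow-up)
β = atan2(3.4640,-3.0000) = 130.8935°; ψ = atan2(4.3301,1.4999) = 70.8942°
θ_1 = β − ψ = 59.9994°
θ_3 = φ − θ_1 − θ_2 = -135.0005° (wrapped to (-180°,180°])

59.999 120.001 -135.000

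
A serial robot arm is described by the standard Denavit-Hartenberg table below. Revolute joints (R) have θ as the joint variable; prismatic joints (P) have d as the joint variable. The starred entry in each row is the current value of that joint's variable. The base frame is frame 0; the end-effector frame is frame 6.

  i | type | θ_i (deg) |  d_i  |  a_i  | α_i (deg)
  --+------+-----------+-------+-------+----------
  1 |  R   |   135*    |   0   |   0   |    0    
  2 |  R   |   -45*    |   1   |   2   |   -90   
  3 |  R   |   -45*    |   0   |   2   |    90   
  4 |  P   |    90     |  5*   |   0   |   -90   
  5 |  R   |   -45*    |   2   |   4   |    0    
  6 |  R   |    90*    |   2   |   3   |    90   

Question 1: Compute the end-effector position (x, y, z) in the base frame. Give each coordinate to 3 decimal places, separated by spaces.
after link 1: o_1 = (0.0000, 0.0000, 0.0000)
after link 2: o_2 = (0.0000, 2.0000, 1.0000)
after link 3: o_3 = (0.0000, 3.4142, 2.4142)
after link 4: o_4 = (-0.0000, -0.1213, 5.9497)
after link 5: o_5 = (-2.8284, -3.5355, 6.5355)
after link 6: o_6 = (-4.9497, -3.4497, 3.6213)

-4.950 -3.450 3.621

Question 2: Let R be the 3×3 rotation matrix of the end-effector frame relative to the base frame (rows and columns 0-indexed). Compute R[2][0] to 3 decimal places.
End-effector x-axis (col 0 of R) = (-0.7071,0.5000,-0.5000)
R[2][0] = -0.5000

-0.500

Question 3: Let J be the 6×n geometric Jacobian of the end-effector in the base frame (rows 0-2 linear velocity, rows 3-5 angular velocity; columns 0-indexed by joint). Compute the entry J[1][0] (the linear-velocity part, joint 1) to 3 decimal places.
-4.950

axis z_0 = ẑ; lever o_n−o_0 = (-4.9497,-3.4497,3.6213)
cross product → J_v[:, 0] = (3.4497,-4.9497,0.0000)
J_ω[:, 0] = z_0
entry J[1][0] = -4.9497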